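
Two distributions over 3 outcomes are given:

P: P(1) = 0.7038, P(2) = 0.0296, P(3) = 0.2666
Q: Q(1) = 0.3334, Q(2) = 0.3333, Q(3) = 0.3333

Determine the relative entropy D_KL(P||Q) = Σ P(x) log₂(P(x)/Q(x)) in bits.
0.5694 bits

D_KL(P||Q) = Σ P(x) log₂(P(x)/Q(x))

Computing term by term:
  P(1)·log₂(P(1)/Q(1)) = 0.7038·log₂(0.7038/0.3334) = 0.75863
  P(2)·log₂(P(2)/Q(2)) = 0.0296·log₂(0.0296/0.3333) = -0.10340
  P(3)·log₂(P(3)/Q(3)) = 0.2666·log₂(0.2666/0.3333) = -0.08588

D_KL(P||Q) = 0.75863 - 0.10340 - 0.08588 = 0.56935 ≈ 0.5694 bits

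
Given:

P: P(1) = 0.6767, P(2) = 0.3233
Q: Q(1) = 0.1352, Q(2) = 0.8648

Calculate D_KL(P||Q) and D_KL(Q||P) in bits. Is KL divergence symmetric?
D_KL(P||Q) = 1.1133 bits, D_KL(Q||P) = 0.9135 bits. No, KL divergence is not symmetric.

D_KL(P||Q) = Σ P(x) log₂(P(x)/Q(x))

Computing term by term:
  P(1)·log₂(P(1)/Q(1)) = 0.6767·log₂(0.6767/0.1352) = 1.57226
  P(2)·log₂(P(2)/Q(2)) = 0.3233·log₂(0.3233/0.8648) = -0.45892

D_KL(P||Q) = 1.57226 - 0.45892 = 1.11334 ≈ 1.1133 bits

D_KL(Q||P) = Σ Q(x) log₂(Q(x)/P(x))

Computing term by term:
  Q(1)·log₂(Q(1)/P(1)) = 0.1352·log₂(0.1352/0.6767) = -0.31413
  Q(2)·log₂(Q(2)/P(2)) = 0.8648·log₂(0.8648/0.3233) = 1.22758

D_KL(Q||P) = -0.31413 + 1.22758 = 0.91345 ≈ 0.9135 bits

These are NOT equal (difference: 0.1998 bits). KL divergence is asymmetric: D_KL(P||Q) ≠ D_KL(Q||P) in general.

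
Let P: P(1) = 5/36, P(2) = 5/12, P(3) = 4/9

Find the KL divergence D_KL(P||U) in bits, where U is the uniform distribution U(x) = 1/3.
0.1432 bits

U(i) = 1/3 for all i

D_KL(P||U) = Σ P(x) log₂(P(x) / (1/3))
           = Σ P(x) log₂(P(x)) + log₂(3)
           = log₂(3) - H(P)

H(P) = -Σ P(x) log₂(P(x)):
  -P(1)·log₂(P(1)) = -(5/36)·log₂(5/36) = 0.39556
  -P(2)·log₂(P(2)) = -(5/12)·log₂(5/12) = 0.52626
  -P(3)·log₂(P(3)) = -(4/9)·log₂(4/9) = 0.51997
H(P) = 0.39556 + 0.52626 + 0.51997 = 1.44179 bits

log₂(3) = 1.58496 bits

D_KL(P||U) = 1.58496 - 1.44179 = 0.14317 ≈ 0.1432 bits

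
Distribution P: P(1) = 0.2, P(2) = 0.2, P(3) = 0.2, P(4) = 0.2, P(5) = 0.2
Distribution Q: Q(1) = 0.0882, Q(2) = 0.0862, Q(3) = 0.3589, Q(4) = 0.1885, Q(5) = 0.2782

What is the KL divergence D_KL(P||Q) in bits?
0.2322 bits

D_KL(P||Q) = Σ P(x) log₂(P(x)/Q(x))

Computing term by term:
  P(1)·log₂(P(1)/Q(1)) = 0.2·log₂(0.2/0.0882) = 0.23623
  P(2)·log₂(P(2)/Q(2)) = 0.2·log₂(0.2/0.0862) = 0.24285
  P(3)·log₂(P(3)/Q(3)) = 0.2·log₂(0.2/0.3589) = -0.16872
  P(4)·log₂(P(4)/Q(4)) = 0.2·log₂(0.2/0.1885) = 0.01709
  P(5)·log₂(P(5)/Q(5)) = 0.2·log₂(0.2/0.2782) = -0.09522

D_KL(P||Q) = 0.23623 + 0.24285 - 0.16872 + 0.01709 - 0.09522 = 0.23223 ≈ 0.2322 bits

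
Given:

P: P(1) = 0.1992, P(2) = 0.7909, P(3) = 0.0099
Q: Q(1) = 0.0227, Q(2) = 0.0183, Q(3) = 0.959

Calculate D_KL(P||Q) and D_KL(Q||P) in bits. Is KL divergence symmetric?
D_KL(P||Q) = 4.8563 bits, D_KL(Q||P) = 6.1569 bits. No, KL divergence is not symmetric.

D_KL(P||Q) = Σ P(x) log₂(P(x)/Q(x))

Computing term by term:
  P(1)·log₂(P(1)/Q(1)) = 0.1992·log₂(0.1992/0.0227) = 0.62418
  P(2)·log₂(P(2)/Q(2)) = 0.7909·log₂(0.7909/0.0183) = 4.29742
  P(3)·log₂(P(3)/Q(3)) = 0.0099·log₂(0.0099/0.959) = -0.06532

D_KL(P||Q) = 0.62418 + 4.29742 - 0.06532 = 4.85628 ≈ 4.8563 bits

D_KL(Q||P) = Σ Q(x) log₂(Q(x)/P(x))

Computing term by term:
  Q(1)·log₂(Q(1)/P(1)) = 0.0227·log₂(0.0227/0.1992) = -0.07113
  Q(2)·log₂(Q(2)/P(2)) = 0.0183·log₂(0.0183/0.7909) = -0.09943
  Q(3)·log₂(Q(3)/P(3)) = 0.959·log₂(0.959/0.0099) = 6.32744

D_KL(Q||P) = -0.07113 - 0.09943 + 6.32744 = 6.15688 ≈ 6.1569 bits

These are NOT equal (difference: 1.3006 bits). KL divergence is asymmetric: D_KL(P||Q) ≠ D_KL(Q||P) in general.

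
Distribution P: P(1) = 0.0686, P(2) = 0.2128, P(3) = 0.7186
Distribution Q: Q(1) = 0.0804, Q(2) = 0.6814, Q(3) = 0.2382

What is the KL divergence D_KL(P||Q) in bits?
0.7717 bits

D_KL(P||Q) = Σ P(x) log₂(P(x)/Q(x))

Computing term by term:
  P(1)·log₂(P(1)/Q(1)) = 0.0686·log₂(0.0686/0.0804) = -0.01571
  P(2)·log₂(P(2)/Q(2)) = 0.2128·log₂(0.2128/0.6814) = -0.35729
  P(3)·log₂(P(3)/Q(3)) = 0.7186·log₂(0.7186/0.2382) = 1.14474

D_KL(P||Q) = -0.01571 - 0.35729 + 1.14474 = 0.77174 ≈ 0.7717 bits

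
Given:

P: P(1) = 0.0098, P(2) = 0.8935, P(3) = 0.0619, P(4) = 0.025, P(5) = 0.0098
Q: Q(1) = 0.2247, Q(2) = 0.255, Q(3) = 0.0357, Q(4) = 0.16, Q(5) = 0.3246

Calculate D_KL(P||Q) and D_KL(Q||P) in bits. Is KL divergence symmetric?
D_KL(P||Q) = 1.5047 bits, D_KL(Q||P) = 2.5934 bits. No, KL divergence is not symmetric.

D_KL(P||Q) = Σ P(x) log₂(P(x)/Q(x))

Computing term by term:
  P(1)·log₂(P(1)/Q(1)) = 0.0098·log₂(0.0098/0.2247) = -0.04429
  P(2)·log₂(P(2)/Q(2)) = 0.8935·log₂(0.8935/0.255) = 1.61632
  P(3)·log₂(P(3)/Q(3)) = 0.0619·log₂(0.0619/0.0357) = 0.04915
  P(4)·log₂(P(4)/Q(4)) = 0.025·log₂(0.025/0.16) = -0.06695
  P(5)·log₂(P(5)/Q(5)) = 0.0098·log₂(0.0098/0.3246) = -0.04949

D_KL(P||Q) = -0.04429 + 1.61632 + 0.04915 - 0.06695 - 0.04949 = 1.50474 ≈ 1.5047 bits

D_KL(Q||P) = Σ Q(x) log₂(Q(x)/P(x))

Computing term by term:
  Q(1)·log₂(Q(1)/P(1)) = 0.2247·log₂(0.2247/0.0098) = 1.01544
  Q(2)·log₂(Q(2)/P(2)) = 0.255·log₂(0.255/0.8935) = -0.46129
  Q(3)·log₂(Q(3)/P(3)) = 0.0357·log₂(0.0357/0.0619) = -0.02835
  Q(4)·log₂(Q(4)/P(4)) = 0.16·log₂(0.16/0.025) = 0.42849
  Q(5)·log₂(Q(5)/P(5)) = 0.3246·log₂(0.3246/0.0098) = 1.63914

D_KL(Q||P) = 1.01544 - 0.46129 - 0.02835 + 0.42849 + 1.63914 = 2.59343 ≈ 2.5934 bits

These are NOT equal (difference: 1.0887 bits). KL divergence is asymmetric: D_KL(P||Q) ≠ D_KL(Q||P) in general.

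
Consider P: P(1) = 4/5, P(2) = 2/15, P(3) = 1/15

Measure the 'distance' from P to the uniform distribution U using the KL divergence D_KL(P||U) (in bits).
0.6794 bits

U(i) = 1/3 for all i

D_KL(P||U) = Σ P(x) log₂(P(x) / (1/3))
           = Σ P(x) log₂(P(x)) + log₂(3)
           = log₂(3) - H(P)

H(P) = -Σ P(x) log₂(P(x)):
  -P(1)·log₂(P(1)) = -(4/5)·log₂(4/5) = 0.25754
  -P(2)·log₂(P(2)) = -(2/15)·log₂(2/15) = 0.38759
  -P(3)·log₂(P(3)) = -(1/15)·log₂(1/15) = 0.26046
H(P) = 0.25754 + 0.38759 + 0.26046 = 0.90559 bits

log₂(3) = 1.58496 bits

D_KL(P||U) = 1.58496 - 0.90559 = 0.67937 ≈ 0.6794 bits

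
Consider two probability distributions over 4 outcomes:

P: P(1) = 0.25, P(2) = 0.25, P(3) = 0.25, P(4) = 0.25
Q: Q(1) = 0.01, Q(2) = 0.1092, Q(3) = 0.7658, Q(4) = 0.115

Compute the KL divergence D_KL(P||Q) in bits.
1.3360 bits

D_KL(P||Q) = Σ P(x) log₂(P(x)/Q(x))

Computing term by term:
  P(1)·log₂(P(1)/Q(1)) = 0.25·log₂(0.25/0.01) = 1.16096
  P(2)·log₂(P(2)/Q(2)) = 0.25·log₂(0.25/0.1092) = 0.29874
  P(3)·log₂(P(3)/Q(3)) = 0.25·log₂(0.25/0.7658) = -0.40376
  P(4)·log₂(P(4)/Q(4)) = 0.25·log₂(0.25/0.115) = 0.28007

D_KL(P||Q) = 1.16096 + 0.29874 - 0.40376 + 0.28007 = 1.33601 ≈ 1.3360 bits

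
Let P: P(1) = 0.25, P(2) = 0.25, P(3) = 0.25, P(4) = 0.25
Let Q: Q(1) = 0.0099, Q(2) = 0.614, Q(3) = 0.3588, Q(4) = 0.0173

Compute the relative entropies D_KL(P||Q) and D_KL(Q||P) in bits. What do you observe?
D_KL(P||Q) = 1.6735 bits, D_KL(Q||P) = 0.8702 bits. The two directions give different values (D_KL(P||Q) exceeds D_KL(Q||P) by 0.8033 bits): KL divergence is asymmetric.

D_KL(P||Q) = Σ P(x) log₂(P(x)/Q(x))

Computing term by term:
  P(1)·log₂(P(1)/Q(1)) = 0.25·log₂(0.25/0.0099) = 1.16459
  P(2)·log₂(P(2)/Q(2)) = 0.25·log₂(0.25/0.614) = -0.32408
  P(3)·log₂(P(3)/Q(3)) = 0.25·log₂(0.25/0.3588) = -0.13031
  P(4)·log₂(P(4)/Q(4)) = 0.25·log₂(0.25/0.0173) = 0.96327

D_KL(P||Q) = 1.16459 - 0.32408 - 0.13031 + 0.96327 = 1.67347 ≈ 1.6735 bits

D_KL(Q||P) = Σ Q(x) log₂(Q(x)/P(x))

Computing term by term:
  Q(1)·log₂(Q(1)/P(1)) = 0.0099·log₂(0.0099/0.25) = -0.04612
  Q(2)·log₂(Q(2)/P(2)) = 0.614·log₂(0.614/0.25) = 0.79593
  Q(3)·log₂(Q(3)/P(3)) = 0.3588·log₂(0.3588/0.25) = 0.18703
  Q(4)·log₂(Q(4)/P(4)) = 0.0173·log₂(0.0173/0.25) = -0.06666

D_KL(Q||P) = -0.04612 + 0.79593 + 0.18703 - 0.06666 = 0.87018 ≈ 0.8702 bits

These are NOT equal (difference: 0.8033 bits). KL divergence is asymmetric: D_KL(P||Q) ≠ D_KL(Q||P) in general.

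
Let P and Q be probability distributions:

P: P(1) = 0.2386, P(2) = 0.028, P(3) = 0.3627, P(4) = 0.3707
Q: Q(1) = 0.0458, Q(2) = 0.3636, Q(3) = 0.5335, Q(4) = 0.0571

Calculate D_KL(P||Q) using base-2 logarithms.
1.2631 bits

D_KL(P||Q) = Σ P(x) log₂(P(x)/Q(x))

Computing term by term:
  P(1)·log₂(P(1)/Q(1)) = 0.2386·log₂(0.2386/0.0458) = 0.56815
  P(2)·log₂(P(2)/Q(2)) = 0.028·log₂(0.028/0.3636) = -0.10357
  P(3)·log₂(P(3)/Q(3)) = 0.3627·log₂(0.3627/0.5335) = -0.20192
  P(4)·log₂(P(4)/Q(4)) = 0.3707·log₂(0.3707/0.0571) = 1.00040

D_KL(P||Q) = 0.56815 - 0.10357 - 0.20192 + 1.00040 = 1.26306 ≈ 1.2631 bits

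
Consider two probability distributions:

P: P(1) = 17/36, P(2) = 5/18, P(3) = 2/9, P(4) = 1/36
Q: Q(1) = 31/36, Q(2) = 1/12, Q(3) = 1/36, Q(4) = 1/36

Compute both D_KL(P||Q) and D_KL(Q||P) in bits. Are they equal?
D_KL(P||Q) = 0.7399 bits, D_KL(Q||P) = 0.5183 bits. No, they are not equal.

D_KL(P||Q) = Σ P(x) log₂(P(x)/Q(x))

Computing term by term:
  P(1)·log₂(P(1)/Q(1)) = (17/36)·log₂((17/36)/(31/36)) = -0.40929
  P(2)·log₂(P(2)/Q(2)) = (5/18)·log₂((5/18)/(1/12)) = 0.48249
  P(3)·log₂(P(3)/Q(3)) = (2/9)·log₂((2/9)/(1/36)) = 0.66667
  P(4)·log₂(P(4)/Q(4)) = (1/36)·log₂((1/36)/(1/36)) = 0.00000

D_KL(P||Q) = -0.40929 + 0.48249 + 0.66667 + 0.00000 = 0.73987 ≈ 0.7399 bits

D_KL(Q||P) = Σ Q(x) log₂(Q(x)/P(x))

Computing term by term:
  Q(1)·log₂(Q(1)/P(1)) = (31/36)·log₂((31/36)/(17/36)) = 0.74635
  Q(2)·log₂(Q(2)/P(2)) = (1/12)·log₂((1/12)/(5/18)) = -0.14475
  Q(3)·log₂(Q(3)/P(3)) = (1/36)·log₂((1/36)/(2/9)) = -0.08333
  Q(4)·log₂(Q(4)/P(4)) = (1/36)·log₂((1/36)/(1/36)) = 0.00000

D_KL(Q||P) = 0.74635 - 0.14475 - 0.08333 + 0.00000 = 0.51827 ≈ 0.5183 bits

These are NOT equal (difference: 0.2216 bits). KL divergence is asymmetric: D_KL(P||Q) ≠ D_KL(Q||P) in general.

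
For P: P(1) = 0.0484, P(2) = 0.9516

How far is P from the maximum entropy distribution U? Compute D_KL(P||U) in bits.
0.7204 bits

U(i) = 1/2 for all i

D_KL(P||U) = Σ P(x) log₂(P(x) / (1/2))
           = Σ P(x) log₂(P(x)) + log₂(2)
           = log₂(2) - H(P)

H(P) = -Σ P(x) log₂(P(x)):
  -P(1)·log₂(P(1)) = -(0.0484)·log₂(0.0484) = 0.21145
  -P(2)·log₂(P(2)) = -(0.9516)·log₂(0.9516) = 0.06811
H(P) = 0.21145 + 0.06811 = 0.27956 bits

log₂(2) = 1.00000 bits

D_KL(P||U) = 1.00000 - 0.27956 = 0.72044 ≈ 0.7204 bits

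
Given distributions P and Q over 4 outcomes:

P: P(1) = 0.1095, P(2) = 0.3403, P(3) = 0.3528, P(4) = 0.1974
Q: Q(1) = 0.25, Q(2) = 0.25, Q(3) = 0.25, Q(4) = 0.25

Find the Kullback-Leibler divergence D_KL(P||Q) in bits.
0.1290 bits

D_KL(P||Q) = Σ P(x) log₂(P(x)/Q(x))

Computing term by term:
  P(1)·log₂(P(1)/Q(1)) = 0.1095·log₂(0.1095/0.25) = -0.13041
  P(2)·log₂(P(2)/Q(2)) = 0.3403·log₂(0.3403/0.25) = 0.15139
  P(3)·log₂(P(3)/Q(3)) = 0.3528·log₂(0.3528/0.25) = 0.17531
  P(4)·log₂(P(4)/Q(4)) = 0.1974·log₂(0.1974/0.25) = -0.06728

D_KL(P||Q) = -0.13041 + 0.15139 + 0.17531 - 0.06728 = 0.12901 ≈ 0.1290 bits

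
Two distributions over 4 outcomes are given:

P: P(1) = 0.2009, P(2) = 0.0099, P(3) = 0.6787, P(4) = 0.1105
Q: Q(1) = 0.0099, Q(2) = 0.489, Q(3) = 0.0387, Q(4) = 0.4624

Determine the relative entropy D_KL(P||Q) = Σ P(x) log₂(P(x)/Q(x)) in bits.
3.3932 bits

D_KL(P||Q) = Σ P(x) log₂(P(x)/Q(x))

Computing term by term:
  P(1)·log₂(P(1)/Q(1)) = 0.2009·log₂(0.2009/0.0099) = 0.87249
  P(2)·log₂(P(2)/Q(2)) = 0.0099·log₂(0.0099/0.489) = -0.05570
  P(3)·log₂(P(3)/Q(3)) = 0.6787·log₂(0.6787/0.0387) = 2.80464
  P(4)·log₂(P(4)/Q(4)) = 0.1105·log₂(0.1105/0.4624) = -0.22819

D_KL(P||Q) = 0.87249 - 0.05570 + 2.80464 - 0.22819 = 3.39324 ≈ 3.3932 bits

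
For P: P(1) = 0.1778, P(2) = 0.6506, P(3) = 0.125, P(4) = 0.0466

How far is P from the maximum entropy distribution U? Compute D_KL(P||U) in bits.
0.5724 bits

U(i) = 1/4 for all i

D_KL(P||U) = Σ P(x) log₂(P(x) / (1/4))
           = Σ P(x) log₂(P(x)) + log₂(4)
           = log₂(4) - H(P)

H(P) = -Σ P(x) log₂(P(x)):
  -P(1)·log₂(P(1)) = -(0.1778)·log₂(0.1778) = 0.44302
  -P(2)·log₂(P(2)) = -(0.6506)·log₂(0.6506) = 0.40347
  -P(3)·log₂(P(3)) = -(0.125)·log₂(0.125) = 0.37500
  -P(4)·log₂(P(4)) = -(0.0466)·log₂(0.0466) = 0.20614
H(P) = 0.44302 + 0.40347 + 0.37500 + 0.20614 = 1.42763 bits

log₂(4) = 2.00000 bits

D_KL(P||U) = 2.00000 - 1.42763 = 0.57237 ≈ 0.5724 bits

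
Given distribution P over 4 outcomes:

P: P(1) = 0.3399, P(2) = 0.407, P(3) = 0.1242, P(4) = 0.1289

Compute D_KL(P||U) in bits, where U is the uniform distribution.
0.1883 bits

U(i) = 1/4 for all i

D_KL(P||U) = Σ P(x) log₂(P(x) / (1/4))
           = Σ P(x) log₂(P(x)) + log₂(4)
           = log₂(4) - H(P)

H(P) = -Σ P(x) log₂(P(x)):
  -P(1)·log₂(P(1)) = -(0.3399)·log₂(0.3399) = 0.52916
  -P(2)·log₂(P(2)) = -(0.407)·log₂(0.407) = 0.52784
  -P(3)·log₂(P(3)) = -(0.1242)·log₂(0.1242) = 0.37375
  -P(4)·log₂(P(4)) = -(0.1289)·log₂(0.1289) = 0.38099
H(P) = 0.52916 + 0.52784 + 0.37375 + 0.38099 = 1.81174 bits

log₂(4) = 2.00000 bits

D_KL(P||U) = 2.00000 - 1.81174 = 0.18826 ≈ 0.1883 bits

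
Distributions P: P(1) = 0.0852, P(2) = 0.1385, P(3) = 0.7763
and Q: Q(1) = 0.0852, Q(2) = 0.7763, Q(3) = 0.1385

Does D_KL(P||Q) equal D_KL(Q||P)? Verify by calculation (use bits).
D_KL(P||Q) = 1.5860 bits, D_KL(Q||P) = 1.5860 bits. Yes — for this pair D_KL(P||Q) = D_KL(Q||P).

D_KL(P||Q) = Σ P(x) log₂(P(x)/Q(x))

Computing term by term:
  P(1)·log₂(P(1)/Q(1)) = 0.0852·log₂(0.0852/0.0852) = 0.00000
  P(2)·log₂(P(2)/Q(2)) = 0.1385·log₂(0.1385/0.7763) = -0.34441
  P(3)·log₂(P(3)/Q(3)) = 0.7763·log₂(0.7763/0.1385) = 1.93045

D_KL(P||Q) = 0.00000 - 0.34441 + 1.93045 = 1.58604 ≈ 1.5860 bits

D_KL(Q||P) = Σ Q(x) log₂(Q(x)/P(x))

Computing term by term:
  Q(1)·log₂(Q(1)/P(1)) = 0.0852·log₂(0.0852/0.0852) = 0.00000
  Q(2)·log₂(Q(2)/P(2)) = 0.7763·log₂(0.7763/0.1385) = 1.93045
  Q(3)·log₂(Q(3)/P(3)) = 0.1385·log₂(0.1385/0.7763) = -0.34441

D_KL(Q||P) = 0.00000 + 1.93045 - 0.34441 = 1.58604 ≈ 1.5860 bits

These ARE equal here. Q is P with outcomes relabeled (Q(2) = P(3), Q(3) = P(2)) by a relabeling that is its own inverse, so the two sums contain exactly the same terms in a different order. This is a special case — KL divergence is not symmetric in general: D_KL(P||Q) ≠ D_KL(Q||P) for most P, Q.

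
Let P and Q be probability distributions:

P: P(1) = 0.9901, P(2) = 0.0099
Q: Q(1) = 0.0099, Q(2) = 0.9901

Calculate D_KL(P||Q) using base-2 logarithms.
6.5125 bits

D_KL(P||Q) = Σ P(x) log₂(P(x)/Q(x))

Computing term by term:
  P(1)·log₂(P(1)/Q(1)) = 0.9901·log₂(0.9901/0.0099) = 6.57823
  P(2)·log₂(P(2)/Q(2)) = 0.0099·log₂(0.0099/0.9901) = -0.06578

D_KL(P||Q) = 6.57823 - 0.06578 = 6.51245 ≈ 6.5125 bits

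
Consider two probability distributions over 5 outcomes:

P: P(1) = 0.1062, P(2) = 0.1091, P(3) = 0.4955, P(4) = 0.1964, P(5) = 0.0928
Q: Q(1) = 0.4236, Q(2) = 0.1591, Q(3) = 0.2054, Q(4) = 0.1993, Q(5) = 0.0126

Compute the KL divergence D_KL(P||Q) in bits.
0.6213 bits

D_KL(P||Q) = Σ P(x) log₂(P(x)/Q(x))

Computing term by term:
  P(1)·log₂(P(1)/Q(1)) = 0.1062·log₂(0.1062/0.4236) = -0.21197
  P(2)·log₂(P(2)/Q(2)) = 0.1091·log₂(0.1091/0.1591) = -0.05938
  P(3)·log₂(P(3)/Q(3)) = 0.4955·log₂(0.4955/0.2054) = 0.62951
  P(4)·log₂(P(4)/Q(4)) = 0.1964·log₂(0.1964/0.1993) = -0.00415
  P(5)·log₂(P(5)/Q(5)) = 0.0928·log₂(0.0928/0.0126) = 0.26733

D_KL(P||Q) = -0.21197 - 0.05938 + 0.62951 - 0.00415 + 0.26733 = 0.62134 ≈ 0.6213 bits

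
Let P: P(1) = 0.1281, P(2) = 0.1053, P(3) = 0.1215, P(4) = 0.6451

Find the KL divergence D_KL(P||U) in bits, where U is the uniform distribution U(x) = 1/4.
0.5008 bits

U(i) = 1/4 for all i

D_KL(P||U) = Σ P(x) log₂(P(x) / (1/4))
           = Σ P(x) log₂(P(x)) + log₂(4)
           = log₂(4) - H(P)

H(P) = -Σ P(x) log₂(P(x)):
  -P(1)·log₂(P(1)) = -(0.1281)·log₂(0.1281) = 0.37977
  -P(2)·log₂(P(2)) = -(0.1053)·log₂(0.1053) = 0.34195
  -P(3)·log₂(P(3)) = -(0.1215)·log₂(0.1215) = 0.36948
  -P(4)·log₂(P(4)) = -(0.6451)·log₂(0.6451) = 0.40796
H(P) = 0.37977 + 0.34195 + 0.36948 + 0.40796 = 1.49916 bits

log₂(4) = 2.00000 bits

D_KL(P||U) = 2.00000 - 1.49916 = 0.50084 ≈ 0.5008 bits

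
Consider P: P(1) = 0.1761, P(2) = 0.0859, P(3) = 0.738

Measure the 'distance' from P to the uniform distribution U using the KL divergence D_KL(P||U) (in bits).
0.5161 bits

U(i) = 1/3 for all i

D_KL(P||U) = Σ P(x) log₂(P(x) / (1/3))
           = Σ P(x) log₂(P(x)) + log₂(3)
           = log₂(3) - H(P)

H(P) = -Σ P(x) log₂(P(x)):
  -P(1)·log₂(P(1)) = -(0.1761)·log₂(0.1761) = 0.44122
  -P(2)·log₂(P(2)) = -(0.0859)·log₂(0.0859) = 0.30419
  -P(3)·log₂(P(3)) = -(0.738)·log₂(0.738) = 0.32347
H(P) = 0.44122 + 0.30419 + 0.32347 = 1.06888 bits

log₂(3) = 1.58496 bits

D_KL(P||U) = 1.58496 - 1.06888 = 0.51608 ≈ 0.5161 bits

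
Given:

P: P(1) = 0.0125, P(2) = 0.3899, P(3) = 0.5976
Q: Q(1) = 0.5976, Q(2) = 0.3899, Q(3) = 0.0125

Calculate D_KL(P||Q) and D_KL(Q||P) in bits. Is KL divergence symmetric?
D_KL(P||Q) = 3.2644 bits, D_KL(Q||P) = 3.2644 bits. The two values coincide for this particular pair, but no — KL divergence is not symmetric in general.

D_KL(P||Q) = Σ P(x) log₂(P(x)/Q(x))

Computing term by term:
  P(1)·log₂(P(1)/Q(1)) = 0.0125·log₂(0.0125/0.5976) = -0.06974
  P(2)·log₂(P(2)/Q(2)) = 0.3899·log₂(0.3899/0.3899) = 0.00000
  P(3)·log₂(P(3)/Q(3)) = 0.5976·log₂(0.5976/0.0125) = 3.33412

D_KL(P||Q) = -0.06974 + 0.00000 + 3.33412 = 3.26438 ≈ 3.2644 bits

D_KL(Q||P) = Σ Q(x) log₂(Q(x)/P(x))

Computing term by term:
  Q(1)·log₂(Q(1)/P(1)) = 0.5976·log₂(0.5976/0.0125) = 3.33412
  Q(2)·log₂(Q(2)/P(2)) = 0.3899·log₂(0.3899/0.3899) = 0.00000
  Q(3)·log₂(Q(3)/P(3)) = 0.0125·log₂(0.0125/0.5976) = -0.06974

D_KL(Q||P) = 3.33412 + 0.00000 - 0.06974 = 3.26438 ≈ 3.2644 bits

These ARE equal here. Q is P with outcomes relabeled (Q(1) = P(3), Q(3) = P(1)) by a relabeling that is its own inverse, so the two sums contain exactly the same terms in a different order. This is a special case — KL divergence is not symmetric in general: D_KL(P||Q) ≠ D_KL(Q||P) for most P, Q.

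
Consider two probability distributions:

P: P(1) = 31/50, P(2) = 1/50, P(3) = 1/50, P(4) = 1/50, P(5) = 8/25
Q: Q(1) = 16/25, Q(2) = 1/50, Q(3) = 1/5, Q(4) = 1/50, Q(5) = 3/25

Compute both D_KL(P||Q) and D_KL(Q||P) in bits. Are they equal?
D_KL(P||Q) = 0.3580 bits, D_KL(Q||P) = 0.5239 bits. No, they are not equal.

D_KL(P||Q) = Σ P(x) log₂(P(x)/Q(x))

Computing term by term:
  P(1)·log₂(P(1)/Q(1)) = (31/50)·log₂((31/50)/(16/25)) = -0.02840
  P(2)·log₂(P(2)/Q(2)) = (1/50)·log₂((1/50)/(1/50)) = 0.00000
  P(3)·log₂(P(3)/Q(3)) = (1/50)·log₂((1/50)/(1/5)) = -0.06644
  P(4)·log₂(P(4)/Q(4)) = (1/50)·log₂((1/50)/(1/50)) = 0.00000
  P(5)·log₂(P(5)/Q(5)) = (8/25)·log₂((8/25)/(3/25)) = 0.45281

D_KL(P||Q) = -0.02840 + 0.00000 - 0.06644 + 0.00000 + 0.45281 = 0.35797 ≈ 0.3580 bits

D_KL(Q||P) = Σ Q(x) log₂(Q(x)/P(x))

Computing term by term:
  Q(1)·log₂(Q(1)/P(1)) = (16/25)·log₂((16/25)/(31/50)) = 0.02931
  Q(2)·log₂(Q(2)/P(2)) = (1/50)·log₂((1/50)/(1/50)) = 0.00000
  Q(3)·log₂(Q(3)/P(3)) = (1/5)·log₂((1/5)/(1/50)) = 0.66439
  Q(4)·log₂(Q(4)/P(4)) = (1/50)·log₂((1/50)/(1/50)) = 0.00000
  Q(5)·log₂(Q(5)/P(5)) = (3/25)·log₂((3/25)/(8/25)) = -0.16980

D_KL(Q||P) = 0.02931 + 0.00000 + 0.66439 + 0.00000 - 0.16980 = 0.52390 ≈ 0.5239 bits

These are NOT equal (difference: 0.1659 bits). KL divergence is asymmetric: D_KL(P||Q) ≠ D_KL(Q||P) in general.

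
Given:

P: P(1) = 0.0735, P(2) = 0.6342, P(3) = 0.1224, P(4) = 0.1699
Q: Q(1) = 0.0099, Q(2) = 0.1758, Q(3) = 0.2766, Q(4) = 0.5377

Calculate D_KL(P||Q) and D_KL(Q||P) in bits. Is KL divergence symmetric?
D_KL(P||Q) = 0.9601 bits, D_KL(Q||P) = 0.8650 bits. No, KL divergence is not symmetric.

D_KL(P||Q) = Σ P(x) log₂(P(x)/Q(x))

Computing term by term:
  P(1)·log₂(P(1)/Q(1)) = 0.0735·log₂(0.0735/0.0099) = 0.21258
  P(2)·log₂(P(2)/Q(2)) = 0.6342·log₂(0.6342/0.1758) = 1.17391
  P(3)·log₂(P(3)/Q(3)) = 0.1224·log₂(0.1224/0.2766) = -0.14397
  P(4)·log₂(P(4)/Q(4)) = 0.1699·log₂(0.1699/0.5377) = -0.28239

D_KL(P||Q) = 0.21258 + 1.17391 - 0.14397 - 0.28239 = 0.96013 ≈ 0.9601 bits

D_KL(Q||P) = Σ Q(x) log₂(Q(x)/P(x))

Computing term by term:
  Q(1)·log₂(Q(1)/P(1)) = 0.0099·log₂(0.0099/0.0735) = -0.02863
  Q(2)·log₂(Q(2)/P(2)) = 0.1758·log₂(0.1758/0.6342) = -0.32541
  Q(3)·log₂(Q(3)/P(3)) = 0.2766·log₂(0.2766/0.1224) = 0.32534
  Q(4)·log₂(Q(4)/P(4)) = 0.5377·log₂(0.5377/0.1699) = 0.89372

D_KL(Q||P) = -0.02863 - 0.32541 + 0.32534 + 0.89372 = 0.86502 ≈ 0.8650 bits

These are NOT equal (difference: 0.0951 bits). KL divergence is asymmetric: D_KL(P||Q) ≠ D_KL(Q||P) in general.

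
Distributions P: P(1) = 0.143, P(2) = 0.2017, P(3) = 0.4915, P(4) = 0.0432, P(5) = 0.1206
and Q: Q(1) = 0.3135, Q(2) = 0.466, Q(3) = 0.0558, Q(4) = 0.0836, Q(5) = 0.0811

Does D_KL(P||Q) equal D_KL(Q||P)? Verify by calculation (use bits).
D_KL(P||Q) = 1.1650 bits, D_KL(Q||P) = 0.7761 bits. No — D_KL(P||Q) ≠ D_KL(Q||P) for this pair.

D_KL(P||Q) = Σ P(x) log₂(P(x)/Q(x))

Computing term by term:
  P(1)·log₂(P(1)/Q(1)) = 0.143·log₂(0.143/0.3135) = -0.16194
  P(2)·log₂(P(2)/Q(2)) = 0.2017·log₂(0.2017/0.466) = -0.24368
  P(3)·log₂(P(3)/Q(3)) = 0.4915·log₂(0.4915/0.0558) = 1.54275
  P(4)·log₂(P(4)/Q(4)) = 0.0432·log₂(0.0432/0.0836) = -0.04115
  P(5)·log₂(P(5)/Q(5)) = 0.1206·log₂(0.1206/0.0811) = 0.06904

D_KL(P||Q) = -0.16194 - 0.24368 + 1.54275 - 0.04115 + 0.06904 = 1.16502 ≈ 1.1650 bits

D_KL(Q||P) = Σ Q(x) log₂(Q(x)/P(x))

Computing term by term:
  Q(1)·log₂(Q(1)/P(1)) = 0.3135·log₂(0.3135/0.143) = 0.35502
  Q(2)·log₂(Q(2)/P(2)) = 0.466·log₂(0.466/0.2017) = 0.56298
  Q(3)·log₂(Q(3)/P(3)) = 0.0558·log₂(0.0558/0.4915) = -0.17515
  Q(4)·log₂(Q(4)/P(4)) = 0.0836·log₂(0.0836/0.0432) = 0.07963
  Q(5)·log₂(Q(5)/P(5)) = 0.0811·log₂(0.0811/0.1206) = -0.04643

D_KL(Q||P) = 0.35502 + 0.56298 - 0.17515 + 0.07963 - 0.04643 = 0.77605 ≈ 0.7761 bits

These are NOT equal (difference: 0.3889 bits). KL divergence is asymmetric: D_KL(P||Q) ≠ D_KL(Q||P) in general.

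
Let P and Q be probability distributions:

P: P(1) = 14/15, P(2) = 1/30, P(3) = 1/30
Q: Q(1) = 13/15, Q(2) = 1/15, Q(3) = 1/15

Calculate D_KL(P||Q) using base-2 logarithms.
0.0331 bits

D_KL(P||Q) = Σ P(x) log₂(P(x)/Q(x))

Computing term by term:
  P(1)·log₂(P(1)/Q(1)) = (14/15)·log₂((14/15)/(13/15)) = 0.09979
  P(2)·log₂(P(2)/Q(2)) = (1/30)·log₂((1/30)/(1/15)) = -0.03333
  P(3)·log₂(P(3)/Q(3)) = (1/30)·log₂((1/30)/(1/15)) = -0.03333

D_KL(P||Q) = 0.09979 - 0.03333 - 0.03333 = 0.03313 ≈ 0.0331 bits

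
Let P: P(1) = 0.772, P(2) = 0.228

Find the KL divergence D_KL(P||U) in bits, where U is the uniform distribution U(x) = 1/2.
0.2255 bits

U(i) = 1/2 for all i

D_KL(P||U) = Σ P(x) log₂(P(x) / (1/2))
           = Σ P(x) log₂(P(x)) + log₂(2)
           = log₂(2) - H(P)

H(P) = -Σ P(x) log₂(P(x)):
  -P(1)·log₂(P(1)) = -(0.772)·log₂(0.772) = 0.28821
  -P(2)·log₂(P(2)) = -(0.228)·log₂(0.228) = 0.48630
H(P) = 0.28821 + 0.48630 = 0.77451 bits

log₂(2) = 1.00000 bits

D_KL(P||U) = 1.00000 - 0.77451 = 0.22549 ≈ 0.2255 bits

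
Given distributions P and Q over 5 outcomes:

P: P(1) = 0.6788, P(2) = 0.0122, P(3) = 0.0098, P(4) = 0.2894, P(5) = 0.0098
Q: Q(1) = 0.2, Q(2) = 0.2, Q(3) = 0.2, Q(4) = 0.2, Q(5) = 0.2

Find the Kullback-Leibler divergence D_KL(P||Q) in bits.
1.2165 bits

D_KL(P||Q) = Σ P(x) log₂(P(x)/Q(x))

Computing term by term:
  P(1)·log₂(P(1)/Q(1)) = 0.6788·log₂(0.6788/0.2) = 1.19672
  P(2)·log₂(P(2)/Q(2)) = 0.0122·log₂(0.0122/0.2) = -0.04923
  P(3)·log₂(P(3)/Q(3)) = 0.0098·log₂(0.0098/0.2) = -0.04264
  P(4)·log₂(P(4)/Q(4)) = 0.2894·log₂(0.2894/0.2) = 0.15427
  P(5)·log₂(P(5)/Q(5)) = 0.0098·log₂(0.0098/0.2) = -0.04264

D_KL(P||Q) = 1.19672 - 0.04923 - 0.04264 + 0.15427 - 0.04264 = 1.21648 ≈ 1.2165 bits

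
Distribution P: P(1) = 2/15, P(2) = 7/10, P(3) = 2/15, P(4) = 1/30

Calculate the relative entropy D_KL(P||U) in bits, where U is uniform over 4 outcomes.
0.7011 bits

U(i) = 1/4 for all i

D_KL(P||U) = Σ P(x) log₂(P(x) / (1/4))
           = Σ P(x) log₂(P(x)) + log₂(4)
           = log₂(4) - H(P)

H(P) = -Σ P(x) log₂(P(x)):
  -P(1)·log₂(P(1)) = -(2/15)·log₂(2/15) = 0.38759
  -P(2)·log₂(P(2)) = -(7/10)·log₂(7/10) = 0.36020
  -P(3)·log₂(P(3)) = -(2/15)·log₂(2/15) = 0.38759
  -P(4)·log₂(P(4)) = -(1/30)·log₂(1/30) = 0.16356
H(P) = 0.38759 + 0.36020 + 0.38759 + 0.16356 = 1.29894 bits

log₂(4) = 2.00000 bits

D_KL(P||U) = 2.00000 - 1.29894 = 0.70106 ≈ 0.7011 bits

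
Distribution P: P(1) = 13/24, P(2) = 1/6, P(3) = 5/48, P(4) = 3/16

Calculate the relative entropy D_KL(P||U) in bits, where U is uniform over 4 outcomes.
0.2973 bits

U(i) = 1/4 for all i

D_KL(P||U) = Σ P(x) log₂(P(x) / (1/4))
           = Σ P(x) log₂(P(x)) + log₂(4)
           = log₂(4) - H(P)

H(P) = -Σ P(x) log₂(P(x)):
  -P(1)·log₂(P(1)) = -(13/24)·log₂(13/24) = 0.47912
  -P(2)·log₂(P(2)) = -(1/6)·log₂(1/6) = 0.43083
  -P(3)·log₂(P(3)) = -(5/48)·log₂(5/48) = 0.33990
  -P(4)·log₂(P(4)) = -(3/16)·log₂(3/16) = 0.45282
H(P) = 0.47912 + 0.43083 + 0.33990 + 0.45282 = 1.70267 bits

log₂(4) = 2.00000 bits

D_KL(P||U) = 2.00000 - 1.70267 = 0.29733 ≈ 0.2973 bits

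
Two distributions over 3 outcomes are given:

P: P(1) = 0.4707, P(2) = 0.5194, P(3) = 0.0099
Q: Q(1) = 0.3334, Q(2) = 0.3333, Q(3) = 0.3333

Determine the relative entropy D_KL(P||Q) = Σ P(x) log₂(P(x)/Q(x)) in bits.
0.5164 bits

D_KL(P||Q) = Σ P(x) log₂(P(x)/Q(x))

Computing term by term:
  P(1)·log₂(P(1)/Q(1)) = 0.4707·log₂(0.4707/0.3334) = 0.23420
  P(2)·log₂(P(2)/Q(2)) = 0.5194·log₂(0.5194/0.3333) = 0.33243
  P(3)·log₂(P(3)/Q(3)) = 0.0099·log₂(0.0099/0.3333) = -0.05023

D_KL(P||Q) = 0.23420 + 0.33243 - 0.05023 = 0.51640 ≈ 0.5164 bits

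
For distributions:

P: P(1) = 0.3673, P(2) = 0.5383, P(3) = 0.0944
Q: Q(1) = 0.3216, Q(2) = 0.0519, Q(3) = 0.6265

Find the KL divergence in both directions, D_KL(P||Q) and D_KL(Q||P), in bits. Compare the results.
D_KL(P||Q) = 1.6292 bits, D_KL(Q||P) = 1.4738 bits. D_KL(P||Q) is larger than D_KL(Q||P) by 0.1554 bits; the two directions differ.

D_KL(P||Q) = Σ P(x) log₂(P(x)/Q(x))

Computing term by term:
  P(1)·log₂(P(1)/Q(1)) = 0.3673·log₂(0.3673/0.3216) = 0.07041
  P(2)·log₂(P(2)/Q(2)) = 0.5383·log₂(0.5383/0.0519) = 1.81655
  P(3)·log₂(P(3)/Q(3)) = 0.0944·log₂(0.0944/0.6265) = -0.25776

D_KL(P||Q) = 0.07041 + 1.81655 - 0.25776 = 1.62920 ≈ 1.6292 bits

D_KL(Q||P) = Σ Q(x) log₂(Q(x)/P(x))

Computing term by term:
  Q(1)·log₂(Q(1)/P(1)) = 0.3216·log₂(0.3216/0.3673) = -0.06165
  Q(2)·log₂(Q(2)/P(2)) = 0.0519·log₂(0.0519/0.5383) = -0.17514
  Q(3)·log₂(Q(3)/P(3)) = 0.6265·log₂(0.6265/0.0944) = 1.71063

D_KL(Q||P) = -0.06165 - 0.17514 + 1.71063 = 1.47384 ≈ 1.4738 bits

These are NOT equal (difference: 0.1554 bits). KL divergence is asymmetric: D_KL(P||Q) ≠ D_KL(Q||P) in general.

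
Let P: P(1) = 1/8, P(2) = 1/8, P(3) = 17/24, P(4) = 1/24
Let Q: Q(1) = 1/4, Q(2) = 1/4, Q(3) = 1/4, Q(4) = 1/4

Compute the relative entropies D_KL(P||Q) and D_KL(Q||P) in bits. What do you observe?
D_KL(P||Q) = 0.7066 bits, D_KL(Q||P) = 0.7706 bits. The two directions give different values (D_KL(Q||P) exceeds D_KL(P||Q) by 0.0640 bits): KL divergence is asymmetric.

D_KL(P||Q) = Σ P(x) log₂(P(x)/Q(x))

Computing term by term:
  P(1)·log₂(P(1)/Q(1)) = (1/8)·log₂((1/8)/(1/4)) = -0.12500
  P(2)·log₂(P(2)/Q(2)) = (1/8)·log₂((1/8)/(1/4)) = -0.12500
  P(3)·log₂(P(3)/Q(3)) = (17/24)·log₂((17/24)/(1/4)) = 1.06427
  P(4)·log₂(P(4)/Q(4)) = (1/24)·log₂((1/24)/(1/4)) = -0.10771

D_KL(P||Q) = -0.12500 - 0.12500 + 1.06427 - 0.10771 = 0.70656 ≈ 0.7066 bits

D_KL(Q||P) = Σ Q(x) log₂(Q(x)/P(x))

Computing term by term:
  Q(1)·log₂(Q(1)/P(1)) = (1/4)·log₂((1/4)/(1/8)) = 0.25000
  Q(2)·log₂(Q(2)/P(2)) = (1/4)·log₂((1/4)/(1/8)) = 0.25000
  Q(3)·log₂(Q(3)/P(3)) = (1/4)·log₂((1/4)/(17/24)) = -0.37563
  Q(4)·log₂(Q(4)/P(4)) = (1/4)·log₂((1/4)/(1/24)) = 0.64624

D_KL(Q||P) = 0.25000 + 0.25000 - 0.37563 + 0.64624 = 0.77061 ≈ 0.7706 bits

These are NOT equal (difference: 0.0640 bits). KL divergence is asymmetric: D_KL(P||Q) ≠ D_KL(Q||P) in general.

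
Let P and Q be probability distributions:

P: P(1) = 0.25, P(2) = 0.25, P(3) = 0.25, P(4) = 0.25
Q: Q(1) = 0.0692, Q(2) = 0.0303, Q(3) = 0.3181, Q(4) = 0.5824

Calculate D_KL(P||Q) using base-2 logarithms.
0.8325 bits

D_KL(P||Q) = Σ P(x) log₂(P(x)/Q(x))

Computing term by term:
  P(1)·log₂(P(1)/Q(1)) = 0.25·log₂(0.25/0.0692) = 0.46327
  P(2)·log₂(P(2)/Q(2)) = 0.25·log₂(0.25/0.0303) = 0.76113
  P(3)·log₂(P(3)/Q(3)) = 0.25·log₂(0.25/0.3181) = -0.08689
  P(4)·log₂(P(4)/Q(4)) = 0.25·log₂(0.25/0.5824) = -0.30502

D_KL(P||Q) = 0.46327 + 0.76113 - 0.08689 - 0.30502 = 0.83249 ≈ 0.8325 bits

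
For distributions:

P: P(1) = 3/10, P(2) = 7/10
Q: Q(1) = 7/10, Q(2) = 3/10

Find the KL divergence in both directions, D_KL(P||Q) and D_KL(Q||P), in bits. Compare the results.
D_KL(P||Q) = 0.4890 bits, D_KL(Q||P) = 0.4890 bits. The two directions give exactly the same value for this pair.

D_KL(P||Q) = Σ P(x) log₂(P(x)/Q(x))

Computing term by term:
  P(1)·log₂(P(1)/Q(1)) = (3/10)·log₂((3/10)/(7/10)) = -0.36672
  P(2)·log₂(P(2)/Q(2)) = (7/10)·log₂((7/10)/(3/10)) = 0.85567

D_KL(P||Q) = -0.36672 + 0.85567 = 0.48895 ≈ 0.4890 bits

D_KL(Q||P) = Σ Q(x) log₂(Q(x)/P(x))

Computing term by term:
  Q(1)·log₂(Q(1)/P(1)) = (7/10)·log₂((7/10)/(3/10)) = 0.85567
  Q(2)·log₂(Q(2)/P(2)) = (3/10)·log₂((3/10)/(7/10)) = -0.36672

D_KL(Q||P) = 0.85567 - 0.36672 = 0.48895 ≈ 0.4890 bits

These ARE equal here. Q is P with outcomes relabeled (Q(1) = P(2), Q(2) = P(1)) by a relabeling that is its own inverse, so the two sums contain exactly the same terms in a different order. This is a special case — KL divergence is not symmetric in general: D_KL(P||Q) ≠ D_KL(Q||P) for most P, Q.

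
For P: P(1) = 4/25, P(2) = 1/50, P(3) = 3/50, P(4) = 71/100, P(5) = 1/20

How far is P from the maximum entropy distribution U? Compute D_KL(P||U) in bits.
0.9756 bits

U(i) = 1/5 for all i

D_KL(P||U) = Σ P(x) log₂(P(x) / (1/5))
           = Σ P(x) log₂(P(x)) + log₂(5)
           = log₂(5) - H(P)

H(P) = -Σ P(x) log₂(P(x)):
  -P(1)·log₂(P(1)) = -(4/25)·log₂(4/25) = 0.42302
  -P(2)·log₂(P(2)) = -(1/50)·log₂(1/50) = 0.11288
  -P(3)·log₂(P(3)) = -(3/50)·log₂(3/50) = 0.24353
  -P(4)·log₂(P(4)) = -(71/100)·log₂(71/100) = 0.35082
  -P(5)·log₂(P(5)) = -(1/20)·log₂(1/20) = 0.21610
H(P) = 0.42302 + 0.11288 + 0.24353 + 0.35082 + 0.21610 = 1.34635 bits

log₂(5) = 2.32193 bits

D_KL(P||U) = 2.32193 - 1.34635 = 0.97558 ≈ 0.9756 bits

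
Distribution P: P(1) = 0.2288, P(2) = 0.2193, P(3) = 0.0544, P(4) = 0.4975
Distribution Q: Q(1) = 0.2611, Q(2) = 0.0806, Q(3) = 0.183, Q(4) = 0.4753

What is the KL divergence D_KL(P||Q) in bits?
0.2106 bits

D_KL(P||Q) = Σ P(x) log₂(P(x)/Q(x))

Computing term by term:
  P(1)·log₂(P(1)/Q(1)) = 0.2288·log₂(0.2288/0.2611) = -0.04359
  P(2)·log₂(P(2)/Q(2)) = 0.2193·log₂(0.2193/0.0806) = 0.31668
  P(3)·log₂(P(3)/Q(3)) = 0.0544·log₂(0.0544/0.183) = -0.09521
  P(4)·log₂(P(4)/Q(4)) = 0.4975·log₂(0.4975/0.4753) = 0.03276

D_KL(P||Q) = -0.04359 + 0.31668 - 0.09521 + 0.03276 = 0.21064 ≈ 0.2106 bits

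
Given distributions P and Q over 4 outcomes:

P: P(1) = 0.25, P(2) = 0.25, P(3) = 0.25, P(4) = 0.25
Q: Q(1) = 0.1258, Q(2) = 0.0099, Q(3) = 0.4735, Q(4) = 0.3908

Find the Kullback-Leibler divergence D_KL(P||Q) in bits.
1.0208 bits

D_KL(P||Q) = Σ P(x) log₂(P(x)/Q(x))

Computing term by term:
  P(1)·log₂(P(1)/Q(1)) = 0.25·log₂(0.25/0.1258) = 0.24770
  P(2)·log₂(P(2)/Q(2)) = 0.25·log₂(0.25/0.0099) = 1.16459
  P(3)·log₂(P(3)/Q(3)) = 0.25·log₂(0.25/0.4735) = -0.23036
  P(4)·log₂(P(4)/Q(4)) = 0.25·log₂(0.25/0.3908) = -0.16113

D_KL(P||Q) = 0.24770 + 1.16459 - 0.23036 - 0.16113 = 1.02080 ≈ 1.0208 bits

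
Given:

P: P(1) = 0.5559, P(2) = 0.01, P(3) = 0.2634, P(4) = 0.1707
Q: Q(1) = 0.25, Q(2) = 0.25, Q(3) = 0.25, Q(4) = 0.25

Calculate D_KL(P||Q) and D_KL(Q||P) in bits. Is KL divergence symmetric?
D_KL(P||Q) = 0.5203 bits, D_KL(Q||P) = 0.9915 bits. No, KL divergence is not symmetric.

D_KL(P||Q) = Σ P(x) log₂(P(x)/Q(x))

Computing term by term:
  P(1)·log₂(P(1)/Q(1)) = 0.5559·log₂(0.5559/0.25) = 0.64090
  P(2)·log₂(P(2)/Q(2)) = 0.01·log₂(0.01/0.25) = -0.04644
  P(3)·log₂(P(3)/Q(3)) = 0.2634·log₂(0.2634/0.25) = 0.01984
  P(4)·log₂(P(4)/Q(4)) = 0.1707·log₂(0.1707/0.25) = -0.09396

D_KL(P||Q) = 0.64090 - 0.04644 + 0.01984 - 0.09396 = 0.52034 ≈ 0.5203 bits

D_KL(Q||P) = Σ Q(x) log₂(Q(x)/P(x))

Computing term by term:
  Q(1)·log₂(Q(1)/P(1)) = 0.25·log₂(0.25/0.5559) = -0.28822
  Q(2)·log₂(Q(2)/P(2)) = 0.25·log₂(0.25/0.01) = 1.16096
  Q(3)·log₂(Q(3)/P(3)) = 0.25·log₂(0.25/0.2634) = -0.01883
  Q(4)·log₂(Q(4)/P(4)) = 0.25·log₂(0.25/0.1707) = 0.13762

D_KL(Q||P) = -0.28822 + 1.16096 - 0.01883 + 0.13762 = 0.99153 ≈ 0.9915 bits

These are NOT equal (difference: 0.4712 bits). KL divergence is asymmetric: D_KL(P||Q) ≠ D_KL(Q||P) in general.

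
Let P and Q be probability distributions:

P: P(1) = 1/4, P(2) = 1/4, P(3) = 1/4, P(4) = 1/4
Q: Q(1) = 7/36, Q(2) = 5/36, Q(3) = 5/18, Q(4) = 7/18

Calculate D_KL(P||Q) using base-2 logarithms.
0.1053 bits

D_KL(P||Q) = Σ P(x) log₂(P(x)/Q(x))

Computing term by term:
  P(1)·log₂(P(1)/Q(1)) = (1/4)·log₂((1/4)/(7/36)) = 0.09064
  P(2)·log₂(P(2)/Q(2)) = (1/4)·log₂((1/4)/(5/36)) = 0.21200
  P(3)·log₂(P(3)/Q(3)) = (1/4)·log₂((1/4)/(5/18)) = -0.03800
  P(4)·log₂(P(4)/Q(4)) = (1/4)·log₂((1/4)/(7/18)) = -0.15936

D_KL(P||Q) = 0.09064 + 0.21200 - 0.03800 - 0.15936 = 0.10528 ≈ 0.1053 bits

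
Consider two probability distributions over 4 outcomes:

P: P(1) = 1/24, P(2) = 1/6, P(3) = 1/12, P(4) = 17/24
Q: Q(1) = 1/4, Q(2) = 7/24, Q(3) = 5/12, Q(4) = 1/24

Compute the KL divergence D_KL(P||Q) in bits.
2.4595 bits

D_KL(P||Q) = Σ P(x) log₂(P(x)/Q(x))

Computing term by term:
  P(1)·log₂(P(1)/Q(1)) = (1/24)·log₂((1/24)/(1/4)) = -0.10771
  P(2)·log₂(P(2)/Q(2)) = (1/6)·log₂((1/6)/(7/24)) = -0.13456
  P(3)·log₂(P(3)/Q(3)) = (1/12)·log₂((1/12)/(5/12)) = -0.19349
  P(4)·log₂(P(4)/Q(4)) = (17/24)·log₂((17/24)/(1/24)) = 2.89529

D_KL(P||Q) = -0.10771 - 0.13456 - 0.19349 + 2.89529 = 2.45953 ≈ 2.4595 bits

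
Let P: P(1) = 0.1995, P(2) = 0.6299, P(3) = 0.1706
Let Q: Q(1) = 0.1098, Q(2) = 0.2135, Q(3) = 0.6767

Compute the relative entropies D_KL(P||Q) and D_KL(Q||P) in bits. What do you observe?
D_KL(P||Q) = 0.8159 bits, D_KL(Q||P) = 0.9174 bits. The two directions give different values (D_KL(Q||P) exceeds D_KL(P||Q) by 0.1015 bits): KL divergence is asymmetric.

D_KL(P||Q) = Σ P(x) log₂(P(x)/Q(x))

Computing term by term:
  P(1)·log₂(P(1)/Q(1)) = 0.1995·log₂(0.1995/0.1098) = 0.17187
  P(2)·log₂(P(2)/Q(2)) = 0.6299·log₂(0.6299/0.2135) = 0.98320
  P(3)·log₂(P(3)/Q(3)) = 0.1706·log₂(0.1706/0.6767) = -0.33914

D_KL(P||Q) = 0.17187 + 0.98320 - 0.33914 = 0.81593 ≈ 0.8159 bits

D_KL(Q||P) = Σ Q(x) log₂(Q(x)/P(x))

Computing term by term:
  Q(1)·log₂(Q(1)/P(1)) = 0.1098·log₂(0.1098/0.1995) = -0.09459
  Q(2)·log₂(Q(2)/P(2)) = 0.2135·log₂(0.2135/0.6299) = -0.33325
  Q(3)·log₂(Q(3)/P(3)) = 0.6767·log₂(0.6767/0.1706) = 1.34521

D_KL(Q||P) = -0.09459 - 0.33325 + 1.34521 = 0.91737 ≈ 0.9174 bits

These are NOT equal (difference: 0.1015 bits). KL divergence is asymmetric: D_KL(P||Q) ≠ D_KL(Q||P) in general.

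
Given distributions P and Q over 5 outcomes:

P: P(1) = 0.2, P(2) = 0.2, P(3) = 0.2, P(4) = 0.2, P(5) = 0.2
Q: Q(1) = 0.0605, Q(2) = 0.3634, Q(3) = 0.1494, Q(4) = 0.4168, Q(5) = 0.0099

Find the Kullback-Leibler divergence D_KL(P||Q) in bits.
0.9123 bits

D_KL(P||Q) = Σ P(x) log₂(P(x)/Q(x))

Computing term by term:
  P(1)·log₂(P(1)/Q(1)) = 0.2·log₂(0.2/0.0605) = 0.34500
  P(2)·log₂(P(2)/Q(2)) = 0.2·log₂(0.2/0.3634) = -0.17231
  P(3)·log₂(P(3)/Q(3)) = 0.2·log₂(0.2/0.1494) = 0.08416
  P(4)·log₂(P(4)/Q(4)) = 0.2·log₂(0.2/0.4168) = -0.21187
  P(5)·log₂(P(5)/Q(5)) = 0.2·log₂(0.2/0.0099) = 0.86729

D_KL(P||Q) = 0.34500 - 0.17231 + 0.08416 - 0.21187 + 0.86729 = 0.91227 ≈ 0.9123 bits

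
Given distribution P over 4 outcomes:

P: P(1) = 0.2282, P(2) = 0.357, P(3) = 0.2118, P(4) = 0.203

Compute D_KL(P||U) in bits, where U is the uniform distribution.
0.0418 bits

U(i) = 1/4 for all i

D_KL(P||U) = Σ P(x) log₂(P(x) / (1/4))
           = Σ P(x) log₂(P(x)) + log₂(4)
           = log₂(4) - H(P)

H(P) = -Σ P(x) log₂(P(x)):
  -P(1)·log₂(P(1)) = -(0.2282)·log₂(0.2282) = 0.48644
  -P(2)·log₂(P(2)) = -(0.357)·log₂(0.357) = 0.53050
  -P(3)·log₂(P(3)) = -(0.2118)·log₂(0.2118) = 0.47427
  -P(4)·log₂(P(4)) = -(0.203)·log₂(0.203) = 0.46699
H(P) = 0.48644 + 0.53050 + 0.47427 + 0.46699 = 1.95820 bits

log₂(4) = 2.00000 bits

D_KL(P||U) = 2.00000 - 1.95820 = 0.04180 ≈ 0.0418 bits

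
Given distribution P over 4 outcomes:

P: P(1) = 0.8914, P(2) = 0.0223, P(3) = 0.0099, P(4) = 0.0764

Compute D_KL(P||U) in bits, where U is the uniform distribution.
1.3804 bits

U(i) = 1/4 for all i

D_KL(P||U) = Σ P(x) log₂(P(x) / (1/4))
           = Σ P(x) log₂(P(x)) + log₂(4)
           = log₂(4) - H(P)

H(P) = -Σ P(x) log₂(P(x)):
  -P(1)·log₂(P(1)) = -(0.8914)·log₂(0.8914) = 0.14784
  -P(2)·log₂(P(2)) = -(0.0223)·log₂(0.0223) = 0.12236
  -P(3)·log₂(P(3)) = -(0.0099)·log₂(0.0099) = 0.06592
  -P(4)·log₂(P(4)) = -(0.0764)·log₂(0.0764) = 0.28347
H(P) = 0.14784 + 0.12236 + 0.06592 + 0.28347 = 0.61959 bits

log₂(4) = 2.00000 bits

D_KL(P||U) = 2.00000 - 0.61959 = 1.38041 ≈ 1.3804 bits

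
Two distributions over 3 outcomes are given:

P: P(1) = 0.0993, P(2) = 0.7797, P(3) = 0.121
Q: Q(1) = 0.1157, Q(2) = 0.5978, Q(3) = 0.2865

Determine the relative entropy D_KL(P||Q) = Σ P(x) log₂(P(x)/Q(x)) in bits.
0.1265 bits

D_KL(P||Q) = Σ P(x) log₂(P(x)/Q(x))

Computing term by term:
  P(1)·log₂(P(1)/Q(1)) = 0.0993·log₂(0.0993/0.1157) = -0.02190
  P(2)·log₂(P(2)/Q(2)) = 0.7797·log₂(0.7797/0.5978) = 0.29882
  P(3)·log₂(P(3)/Q(3)) = 0.121·log₂(0.121/0.2865) = -0.15047

D_KL(P||Q) = -0.02190 + 0.29882 - 0.15047 = 0.12645 ≈ 0.1265 bits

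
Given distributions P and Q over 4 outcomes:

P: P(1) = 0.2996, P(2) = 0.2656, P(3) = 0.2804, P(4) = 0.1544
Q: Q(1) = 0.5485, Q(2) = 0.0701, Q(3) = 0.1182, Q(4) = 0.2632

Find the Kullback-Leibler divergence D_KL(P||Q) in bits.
0.4797 bits

D_KL(P||Q) = Σ P(x) log₂(P(x)/Q(x))

Computing term by term:
  P(1)·log₂(P(1)/Q(1)) = 0.2996·log₂(0.2996/0.5485) = -0.26139
  P(2)·log₂(P(2)/Q(2)) = 0.2656·log₂(0.2656/0.0701) = 0.51042
  P(3)·log₂(P(3)/Q(3)) = 0.2804·log₂(0.2804/0.1182) = 0.34945
  P(4)·log₂(P(4)/Q(4)) = 0.1544·log₂(0.1544/0.2632) = -0.11881

D_KL(P||Q) = -0.26139 + 0.51042 + 0.34945 - 0.11881 = 0.47967 ≈ 0.4797 bits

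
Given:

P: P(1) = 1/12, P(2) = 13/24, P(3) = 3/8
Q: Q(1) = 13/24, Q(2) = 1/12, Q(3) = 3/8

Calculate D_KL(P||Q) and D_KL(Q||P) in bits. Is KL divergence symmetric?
D_KL(P||Q) = 1.2377 bits, D_KL(Q||P) = 1.2377 bits. The two values coincide for this particular pair, but no — KL divergence is not symmetric in general.

D_KL(P||Q) = Σ P(x) log₂(P(x)/Q(x))

Computing term by term:
  P(1)·log₂(P(1)/Q(1)) = (1/12)·log₂((1/12)/(13/24)) = -0.22504
  P(2)·log₂(P(2)/Q(2)) = (13/24)·log₂((13/24)/(1/12)) = 1.46274
  P(3)·log₂(P(3)/Q(3)) = (3/8)·log₂((3/8)/(3/8)) = 0.00000

D_KL(P||Q) = -0.22504 + 1.46274 + 0.00000 = 1.23770 ≈ 1.2377 bits

D_KL(Q||P) = Σ Q(x) log₂(Q(x)/P(x))

Computing term by term:
  Q(1)·log₂(Q(1)/P(1)) = (13/24)·log₂((13/24)/(1/12)) = 1.46274
  Q(2)·log₂(Q(2)/P(2)) = (1/12)·log₂((1/12)/(13/24)) = -0.22504
  Q(3)·log₂(Q(3)/P(3)) = (3/8)·log₂((3/8)/(3/8)) = 0.00000

D_KL(Q||P) = 1.46274 - 0.22504 + 0.00000 = 1.23770 ≈ 1.2377 bits

These ARE equal here. Q is P with outcomes relabeled (Q(1) = P(2), Q(2) = P(1)) by a relabeling that is its own inverse, so the two sums contain exactly the same terms in a different order. This is a special case — KL divergence is not symmetric in general: D_KL(P||Q) ≠ D_KL(Q||P) for most P, Q.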